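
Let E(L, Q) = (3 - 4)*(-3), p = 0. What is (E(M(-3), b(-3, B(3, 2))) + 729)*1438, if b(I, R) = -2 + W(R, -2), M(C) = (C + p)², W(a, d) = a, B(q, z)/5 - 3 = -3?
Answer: 1052616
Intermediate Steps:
B(q, z) = 0 (B(q, z) = 15 + 5*(-3) = 15 - 15 = 0)
M(C) = C² (M(C) = (C + 0)² = C²)
b(I, R) = -2 + R
E(L, Q) = 3 (E(L, Q) = -1*(-3) = 3)
(E(M(-3), b(-3, B(3, 2))) + 729)*1438 = (3 + 729)*1438 = 732*1438 = 1052616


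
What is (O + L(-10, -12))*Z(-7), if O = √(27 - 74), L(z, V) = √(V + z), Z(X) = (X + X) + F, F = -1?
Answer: 15*I*(-√22 - √47) ≈ -173.19*I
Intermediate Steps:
Z(X) = -1 + 2*X (Z(X) = (X + X) - 1 = 2*X - 1 = -1 + 2*X)
O = I*√47 (O = √(-47) = I*√47 ≈ 6.8557*I)
(O + L(-10, -12))*Z(-7) = (I*√47 + √(-12 - 10))*(-1 + 2*(-7)) = (I*√47 + √(-22))*(-1 - 14) = (I*√47 + I*√22)*(-15) = (I*√22 + I*√47)*(-15) = -15*I*√22 - 15*I*√47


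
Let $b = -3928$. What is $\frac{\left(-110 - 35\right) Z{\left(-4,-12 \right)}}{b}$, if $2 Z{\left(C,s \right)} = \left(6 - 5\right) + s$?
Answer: $- \frac{1595}{7856} \approx -0.20303$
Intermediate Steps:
$Z{\left(C,s \right)} = \frac{1}{2} + \frac{s}{2}$ ($Z{\left(C,s \right)} = \frac{\left(6 - 5\right) + s}{2} = \frac{1 + s}{2} = \frac{1}{2} + \frac{s}{2}$)
$\frac{\left(-110 - 35\right) Z{\left(-4,-12 \right)}}{b} = \frac{\left(-110 - 35\right) \left(\frac{1}{2} + \frac{1}{2} \left(-12\right)\right)}{-3928} = - 145 \left(\frac{1}{2} - 6\right) \left(- \frac{1}{3928}\right) = \left(-145\right) \left(- \frac{11}{2}\right) \left(- \frac{1}{3928}\right) = \frac{1595}{2} \left(- \frac{1}{3928}\right) = - \frac{1595}{7856}$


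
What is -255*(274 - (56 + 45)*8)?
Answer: 136170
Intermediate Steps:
-255*(274 - (56 + 45)*8) = -255*(274 - 101*8) = -255*(274 - 1*808) = -255*(274 - 808) = -255*(-534) = 136170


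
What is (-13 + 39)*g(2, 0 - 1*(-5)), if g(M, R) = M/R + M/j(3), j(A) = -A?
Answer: -104/15 ≈ -6.9333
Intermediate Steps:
g(M, R) = -M/3 + M/R (g(M, R) = M/R + M/((-1*3)) = M/R + M/(-3) = M/R + M*(-⅓) = M/R - M/3 = -M/3 + M/R)
(-13 + 39)*g(2, 0 - 1*(-5)) = (-13 + 39)*(-⅓*2 + 2/(0 - 1*(-5))) = 26*(-⅔ + 2/(0 + 5)) = 26*(-⅔ + 2/5) = 26*(-⅔ + 2*(⅕)) = 26*(-⅔ + ⅖) = 26*(-4/15) = -104/15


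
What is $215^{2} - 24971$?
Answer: $21254$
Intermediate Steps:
$215^{2} - 24971 = 46225 - 24971 = 21254$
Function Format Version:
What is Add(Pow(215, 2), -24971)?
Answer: 21254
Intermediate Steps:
Add(Pow(215, 2), -24971) = Add(46225, -24971) = 21254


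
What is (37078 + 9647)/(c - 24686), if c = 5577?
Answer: -46725/19109 ≈ -2.4452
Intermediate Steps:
(37078 + 9647)/(c - 24686) = (37078 + 9647)/(5577 - 24686) = 46725/(-19109) = 46725*(-1/19109) = -46725/19109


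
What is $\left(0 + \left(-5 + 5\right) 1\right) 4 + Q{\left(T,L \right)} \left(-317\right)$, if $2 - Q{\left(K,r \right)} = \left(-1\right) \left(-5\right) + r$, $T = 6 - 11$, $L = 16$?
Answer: $6023$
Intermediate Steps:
$T = -5$
$Q{\left(K,r \right)} = -3 - r$ ($Q{\left(K,r \right)} = 2 - \left(\left(-1\right) \left(-5\right) + r\right) = 2 - \left(5 + r\right) = -3 - r$)
$\left(0 + \left(-5 + 5\right) 1\right) 4 + Q{\left(T,L \right)} \left(-317\right) = \left(0 + \left(-5 + 5\right) 1\right) 4 + \left(-3 - 16\right) \left(-317\right) = \left(0 + 0 \cdot 1\right) 4 + \left(-3 - 16\right) \left(-317\right) = \left(0 + 0\right) 4 - -6023 = 0 \cdot 4 + 6023 = 0 + 6023 = 6023$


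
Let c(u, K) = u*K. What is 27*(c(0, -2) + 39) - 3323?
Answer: -2270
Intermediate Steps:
c(u, K) = K*u
27*(c(0, -2) + 39) - 3323 = 27*(-2*0 + 39) - 3323 = 27*(0 + 39) - 3323 = 27*39 - 3323 = 1053 - 3323 = -2270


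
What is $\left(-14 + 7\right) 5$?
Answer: $-35$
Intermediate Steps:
$\left(-14 + 7\right) 5 = \left(-7\right) 5 = -35$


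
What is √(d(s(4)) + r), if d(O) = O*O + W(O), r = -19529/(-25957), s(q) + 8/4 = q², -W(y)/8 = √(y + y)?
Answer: √(132565020657 - 10780253584*√7)/25957 ≈ 12.427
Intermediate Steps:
W(y) = -8*√2*√y (W(y) = -8*√(y + y) = -8*√2*√y)
s(q) = -2 + q²
r = 19529/25957 (r = -19529*(-1/25957) = 19529/25957 ≈ 0.75236)
d(O) = O² - 8*√2*√O (d(O) = O*O - 8*√2*√O = O² - 8*√2*√O)
√(d(s(4)) + r) = √(((-2 + 4²)² - 8*√2*√(-2 + 4²)) + 19529/25957) = √(((-2 + 16)² - 8*√2*√(-2 + 16)) + 19529/25957) = √((14² - 8*√2*√14) + 19529/25957) = √((196 - 16*√7) + 19529/25957) = √(5107101/25957 - 16*√7)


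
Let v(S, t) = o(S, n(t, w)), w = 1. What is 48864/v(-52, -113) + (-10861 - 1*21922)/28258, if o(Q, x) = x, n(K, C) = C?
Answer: 1380766129/28258 ≈ 48863.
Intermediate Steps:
v(S, t) = 1
48864/v(-52, -113) + (-10861 - 1*21922)/28258 = 48864/1 + (-10861 - 1*21922)/28258 = 48864*1 + (-10861 - 21922)*(1/28258) = 48864 - 32783*1/28258 = 48864 - 32783/28258 = 1380766129/28258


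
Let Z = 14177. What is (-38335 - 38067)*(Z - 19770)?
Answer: 427316386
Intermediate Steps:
(-38335 - 38067)*(Z - 19770) = (-38335 - 38067)*(14177 - 19770) = -76402*(-5593) = 427316386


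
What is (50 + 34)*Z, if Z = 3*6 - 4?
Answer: 1176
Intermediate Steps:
Z = 14 (Z = 18 - 4 = 14)
(50 + 34)*Z = (50 + 34)*14 = 84*14 = 1176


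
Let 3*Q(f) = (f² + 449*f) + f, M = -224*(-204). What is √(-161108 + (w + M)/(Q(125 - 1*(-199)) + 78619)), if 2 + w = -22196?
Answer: I*√4239135700367190/162211 ≈ 401.38*I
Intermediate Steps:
w = -22198 (w = -2 - 22196 = -22198)
M = 45696
Q(f) = 150*f + f²/3 (Q(f) = ((f² + 449*f) + f)/3 = (f² + 450*f)/3 = 150*f + f²/3)
√(-161108 + (w + M)/(Q(125 - 1*(-199)) + 78619)) = √(-161108 + (-22198 + 45696)/((125 - 1*(-199))*(450 + (125 - 1*(-199)))/3 + 78619)) = √(-161108 + 23498/((125 + 199)*(450 + (125 + 199))/3 + 78619)) = √(-161108 + 23498/((⅓)*324*(450 + 324) + 78619)) = √(-161108 + 23498/((⅓)*324*774 + 78619)) = √(-161108 + 23498/(83592 + 78619)) = √(-161108 + 23498/162211) = √(-26133466290/162211) = I*√4239135700367190/162211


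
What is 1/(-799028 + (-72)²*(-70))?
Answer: -1/1161908 ≈ -8.6065e-7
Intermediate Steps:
1/(-799028 + (-72)²*(-70)) = 1/(-799028 + 5184*(-70)) = 1/(-799028 - 362880) = 1/(-1161908) = -1/1161908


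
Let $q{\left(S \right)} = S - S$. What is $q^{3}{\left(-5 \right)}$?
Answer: $0$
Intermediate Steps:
$q{\left(S \right)} = 0$
$q^{3}{\left(-5 \right)} = 0^{3} = 0$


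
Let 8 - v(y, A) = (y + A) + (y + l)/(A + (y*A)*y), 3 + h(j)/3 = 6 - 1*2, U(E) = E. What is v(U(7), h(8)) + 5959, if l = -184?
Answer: 297909/50 ≈ 5958.2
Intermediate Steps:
h(j) = 3 (h(j) = -9 + 3*(6 - 1*2) = -9 + 3*(6 - 2) = -9 + 3*4 = -9 + 12 = 3)
v(y, A) = 8 - A - y - (-184 + y)/(A + A*y²) (v(y, A) = 8 - ((y + A) + (y - 184)/(A + (y*A)*y)) = 8 - ((A + y) + (-184 + y)/(A + (A*y)*y)) = 8 - ((A + y) + (-184 + y)/(A + A*y²)) = 8 - (A + y + (-184 + y)/(A + A*y²)) = 8 + (-A - y - (-184 + y)/(A + A*y²)) = 8 - A - y - (-184 + y)/(A + A*y²))
v(U(7), h(8)) + 5959 = (184 - 1*7 - 1*3² + 8*3 - 1*3*7 - 1*3*7³ - 1*3²*7² + 8*3*7²)/(3*(1 + 7²)) + 5959 = (184 - 7 - 1*9 + 24 - 21 - 1*3*343 - 1*9*49 + 8*3*49)/(3*(1 + 49)) + 5959 = (⅓)*(184 - 7 - 9 + 24 - 21 - 1029 - 441 + 1176)/50 + 5959 = (⅓)*(1/50)*(-123) + 5959 = -41/50 + 5959 = 297909/50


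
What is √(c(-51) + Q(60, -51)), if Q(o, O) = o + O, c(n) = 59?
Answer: 2*√17 ≈ 8.2462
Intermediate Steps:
Q(o, O) = O + o
√(c(-51) + Q(60, -51)) = √(59 + (-51 + 60)) = √(59 + 9) = √68 = 2*√17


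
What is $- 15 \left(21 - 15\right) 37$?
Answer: $-3330$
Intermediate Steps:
$- 15 \left(21 - 15\right) 37 = \left(-15\right) 6 \cdot 37 = \left(-90\right) 37 = -3330$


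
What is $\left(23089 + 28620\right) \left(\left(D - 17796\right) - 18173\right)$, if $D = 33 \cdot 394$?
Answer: $-1187600603$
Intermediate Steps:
$D = 13002$
$\left(23089 + 28620\right) \left(\left(D - 17796\right) - 18173\right) = \left(23089 + 28620\right) \left(\left(13002 - 17796\right) - 18173\right) = 51709 \left(-4794 - 18173\right) = 51709 \left(-22967\right) = -1187600603$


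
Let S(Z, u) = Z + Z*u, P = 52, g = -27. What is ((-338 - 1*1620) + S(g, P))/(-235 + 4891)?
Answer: -3389/4656 ≈ -0.72788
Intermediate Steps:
((-338 - 1*1620) + S(g, P))/(-235 + 4891) = ((-338 - 1*1620) - 27*(1 + 52))/(-235 + 4891) = ((-338 - 1620) - 27*53)/4656 = (-1958 - 1431)*(1/4656) = -3389*1/4656 = -3389/4656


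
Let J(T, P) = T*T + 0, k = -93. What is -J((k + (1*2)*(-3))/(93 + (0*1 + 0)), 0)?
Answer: -1089/961 ≈ -1.1332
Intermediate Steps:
J(T, P) = T**2 (J(T, P) = T**2 + 0 = T**2)
-J((k + (1*2)*(-3))/(93 + (0*1 + 0)), 0) = -((-93 + (1*2)*(-3))/(93 + (0*1 + 0)))**2 = -((-93 + 2*(-3))/(93 + (0 + 0)))**2 = -((-93 - 6)/(93 + 0))**2 = -(-99/93)**2 = -(-99*1/93)**2 = -(-33/31)**2 = -1*1089/961 = -1089/961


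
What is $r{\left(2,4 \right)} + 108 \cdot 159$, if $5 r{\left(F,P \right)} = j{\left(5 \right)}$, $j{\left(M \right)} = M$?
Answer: $17173$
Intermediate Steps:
$r{\left(F,P \right)} = 1$ ($r{\left(F,P \right)} = \frac{1}{5} \cdot 5 = 1$)
$r{\left(2,4 \right)} + 108 \cdot 159 = 1 + 108 \cdot 159 = 1 + 17172 = 17173$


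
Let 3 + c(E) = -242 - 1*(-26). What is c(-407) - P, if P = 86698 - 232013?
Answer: 145096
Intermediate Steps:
P = -145315
c(E) = -219 (c(E) = -3 + (-242 - 1*(-26)) = -3 + (-242 + 26) = -3 - 216 = -219)
c(-407) - P = -219 - 1*(-145315) = -219 + 145315 = 145096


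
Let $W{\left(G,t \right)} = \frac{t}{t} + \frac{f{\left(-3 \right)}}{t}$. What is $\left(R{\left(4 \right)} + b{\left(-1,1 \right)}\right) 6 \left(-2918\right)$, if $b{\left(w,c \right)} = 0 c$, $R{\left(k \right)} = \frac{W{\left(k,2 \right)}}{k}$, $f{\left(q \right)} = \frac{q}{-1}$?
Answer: $- \frac{21885}{2} \approx -10943.0$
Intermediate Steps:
$f{\left(q \right)} = - q$ ($f{\left(q \right)} = q \left(-1\right) = - q$)
$W{\left(G,t \right)} = 1 + \frac{3}{t}$ ($W{\left(G,t \right)} = \frac{t}{t} + \frac{\left(-1\right) \left(-3\right)}{t} = 1 + \frac{3}{t}$)
$R{\left(k \right)} = \frac{5}{2 k}$ ($R{\left(k \right)} = \frac{\frac{1}{2} \left(3 + 2\right)}{k} = \frac{\frac{1}{2} \cdot 5}{k} = \frac{5}{2 k}$)
$b{\left(w,c \right)} = 0$
$\left(R{\left(4 \right)} + b{\left(-1,1 \right)}\right) 6 \left(-2918\right) = \left(\frac{5}{2 \cdot 4} + 0\right) 6 \left(-2918\right) = \left(\frac{5}{2} \cdot \frac{1}{4} + 0\right) 6 \left(-2918\right) = \left(\frac{5}{8} + 0\right) 6 \left(-2918\right) = \frac{5}{8} \cdot 6 \left(-2918\right) = \frac{15}{4} \left(-2918\right) = - \frac{21885}{2}$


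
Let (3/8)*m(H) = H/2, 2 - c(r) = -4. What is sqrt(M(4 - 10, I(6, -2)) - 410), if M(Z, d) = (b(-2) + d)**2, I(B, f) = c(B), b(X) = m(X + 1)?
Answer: I*sqrt(3494)/3 ≈ 19.703*I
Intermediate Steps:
c(r) = 6 (c(r) = 2 - 1*(-4) = 2 + 4 = 6)
m(H) = 4*H/3 (m(H) = 8*(H/2)/3 = 4*H/3)
b(X) = 4/3 + 4*X/3 (b(X) = 4*(X + 1)/3 = 4*(1 + X)/3 = 4/3 + 4*X/3)
I(B, f) = 6
M(Z, d) = (-4/3 + d)**2 (M(Z, d) = ((4/3 + (4/3)*(-2)) + d)**2 = ((4/3 - 8/3) + d)**2 = (-4/3 + d)**2)
sqrt(M(4 - 10, I(6, -2)) - 410) = sqrt((-4 + 3*6)**2/9 - 410) = sqrt((-4 + 18)**2/9 - 410) = sqrt((1/9)*14**2 - 410) = sqrt((1/9)*196 - 410) = sqrt(196/9 - 410) = sqrt(-3494/9) = I*sqrt(3494)/3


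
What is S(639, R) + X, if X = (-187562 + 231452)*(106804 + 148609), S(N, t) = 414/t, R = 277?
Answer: 3105191210304/277 ≈ 1.1210e+10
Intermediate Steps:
X = 11210076570 (X = 43890*255413 = 11210076570)
S(639, R) + X = 414/277 + 11210076570 = 3105191210304/277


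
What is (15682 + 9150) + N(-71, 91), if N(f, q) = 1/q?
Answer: 2259713/91 ≈ 24832.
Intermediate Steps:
(15682 + 9150) + N(-71, 91) = (15682 + 9150) + 1/91 = 24832 + 1/91 = 2259713/91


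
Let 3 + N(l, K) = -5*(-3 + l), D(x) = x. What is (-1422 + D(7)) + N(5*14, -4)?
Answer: -1753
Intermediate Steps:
N(l, K) = 12 - 5*l (N(l, K) = -3 - 5*(-3 + l) = -3 + (15 - 5*l) = 12 - 5*l)
(-1422 + D(7)) + N(5*14, -4) = (-1422 + 7) + (12 - 25*14) = -1415 + (12 - 5*70) = -1415 + (12 - 350) = -1415 - 338 = -1753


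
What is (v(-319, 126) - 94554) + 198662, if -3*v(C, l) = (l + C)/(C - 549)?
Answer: 271097039/2604 ≈ 1.0411e+5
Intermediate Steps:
v(C, l) = -(C + l)/(3*(-549 + C)) (v(C, l) = -(l + C)/(3*(C - 549)) = -(C + l)/(3*(-549 + C)))
(v(-319, 126) - 94554) + 198662 = ((-1*(-319) - 1*126)/(3*(-549 - 319)) - 94554) + 198662 = ((⅓)*(319 - 126)/(-868) - 94554) + 198662 = ((⅓)*(-1/868)*193 - 94554) + 198662 = (-193/2604 - 94554) + 198662 = -246218809/2604 + 198662 = 271097039/2604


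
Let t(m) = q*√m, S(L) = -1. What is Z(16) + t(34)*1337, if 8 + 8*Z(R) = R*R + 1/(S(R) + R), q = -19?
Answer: 3721/120 - 25403*√34 ≈ -1.4809e+5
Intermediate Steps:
t(m) = -19*√m
Z(R) = -1 + R²/8 + 1/(8*(-1 + R)) (Z(R) = -1 + (R*R + 1/(-1 + R))/8 = -1 + (R² + 1/(-1 + R))/8 = -1 + (R²/8 + 1/(8*(-1 + R))) = -1 + R²/8 + 1/(8*(-1 + R)))
Z(16) + t(34)*1337 = (9 + 16³ - 1*16² - 8*16)/(8*(-1 + 16)) - 19*√34*1337 = (⅛)*(9 + 4096 - 1*256 - 128)/15 - 25403*√34 = (⅛)*(1/15)*(9 + 4096 - 256 - 128) - 25403*√34 = (⅛)*(1/15)*3721 - 25403*√34 = 3721/120 - 25403*√34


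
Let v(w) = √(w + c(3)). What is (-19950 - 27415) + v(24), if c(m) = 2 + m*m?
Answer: -47365 + √35 ≈ -47359.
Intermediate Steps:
c(m) = 2 + m²
v(w) = √(11 + w) (v(w) = √(w + (2 + 3²)) = √(w + (2 + 9)) = √(w + 11) = √(11 + w))
(-19950 - 27415) + v(24) = (-19950 - 27415) + √(11 + 24) = -47365 + √35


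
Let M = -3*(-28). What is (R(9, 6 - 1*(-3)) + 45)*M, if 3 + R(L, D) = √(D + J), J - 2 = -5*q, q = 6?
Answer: 3528 + 84*I*√19 ≈ 3528.0 + 366.15*I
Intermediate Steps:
J = -28 (J = 2 - 5*6 = 2 - 30 = -28)
R(L, D) = -3 + √(-28 + D) (R(L, D) = -3 + √(D - 28) = -3 + √(-28 + D))
M = 84
(R(9, 6 - 1*(-3)) + 45)*M = ((-3 + √(-28 + (6 - 1*(-3)))) + 45)*84 = ((-3 + √(-28 + (6 + 3))) + 45)*84 = ((-3 + √(-28 + 9)) + 45)*84 = ((-3 + √(-19)) + 45)*84 = ((-3 + I*√19) + 45)*84 = (42 + I*√19)*84 = 3528 + 84*I*√19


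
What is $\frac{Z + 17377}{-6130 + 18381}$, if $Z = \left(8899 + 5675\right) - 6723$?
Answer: $\frac{25228}{12251} \approx 2.0593$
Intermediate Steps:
$Z = 7851$ ($Z = 14574 - 6723 = 7851$)
$\frac{Z + 17377}{-6130 + 18381} = \frac{7851 + 17377}{-6130 + 18381} = \frac{25228}{12251}$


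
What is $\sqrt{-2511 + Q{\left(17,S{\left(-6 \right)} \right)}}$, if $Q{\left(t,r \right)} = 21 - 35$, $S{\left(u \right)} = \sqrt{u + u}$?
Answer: $5 i \sqrt{101} \approx 50.249 i$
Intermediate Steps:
$S{\left(u \right)} = \sqrt{2} \sqrt{u}$ ($S{\left(u \right)} = \sqrt{2 u} = \sqrt{2} \sqrt{u}$)
$Q{\left(t,r \right)} = -14$
$\sqrt{-2511 + Q{\left(17,S{\left(-6 \right)} \right)}} = \sqrt{-2511 - 14} = \sqrt{-2525} = 5 i \sqrt{101}$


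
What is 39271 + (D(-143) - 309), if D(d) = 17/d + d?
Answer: 5551100/143 ≈ 38819.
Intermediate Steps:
D(d) = d + 17/d
39271 + (D(-143) - 309) = 39271 + ((-143 + 17/(-143)) - 309) = 39271 + ((-143 + 17*(-1/143)) - 309) = 39271 + ((-143 - 17/143) - 309) = 39271 + (-20466/143 - 309) = 39271 - 64653/143 = 5551100/143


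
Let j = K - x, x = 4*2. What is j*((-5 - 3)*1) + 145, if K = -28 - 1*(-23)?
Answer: 249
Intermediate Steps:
K = -5 (K = -28 + 23 = -5)
x = 8
j = -13 (j = -5 - 1*8 = -5 - 8 = -13)
j*((-5 - 3)*1) + 145 = -13*(-5 - 3) + 145 = -(-104) + 145 = -13*(-8) + 145 = 104 + 145 = 249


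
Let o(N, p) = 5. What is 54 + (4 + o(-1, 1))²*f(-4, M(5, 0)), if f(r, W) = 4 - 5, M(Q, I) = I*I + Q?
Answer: -27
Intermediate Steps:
M(Q, I) = Q + I² (M(Q, I) = I² + Q = Q + I²)
f(r, W) = -1
54 + (4 + o(-1, 1))²*f(-4, M(5, 0)) = 54 + (4 + 5)²*(-1) = 54 + 9²*(-1) = 54 + 81*(-1) = 54 - 81 = -27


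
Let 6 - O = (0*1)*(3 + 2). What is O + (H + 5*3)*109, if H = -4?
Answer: 1205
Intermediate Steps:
O = 6 (O = 6 - 0*1*(3 + 2) = 6 - 0*5 = 6 - 1*0 = 6 + 0 = 6)
O + (H + 5*3)*109 = 6 + (-4 + 5*3)*109 = 6 + (-4 + 15)*109 = 6 + 11*109 = 6 + 1199 = 1205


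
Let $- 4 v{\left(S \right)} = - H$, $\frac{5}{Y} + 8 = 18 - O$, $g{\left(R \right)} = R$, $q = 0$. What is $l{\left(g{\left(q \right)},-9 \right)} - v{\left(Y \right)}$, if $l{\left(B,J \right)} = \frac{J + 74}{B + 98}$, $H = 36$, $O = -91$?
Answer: $- \frac{817}{98} \approx -8.3367$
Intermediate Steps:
$Y = \frac{5}{101}$ ($Y = \frac{5}{-8 + \left(18 - -91\right)} = \frac{5}{-8 + \left(18 + 91\right)} = \frac{5}{-8 + 109} = \frac{5}{101} \approx 0.049505$)
$l{\left(B,J \right)} = \frac{74 + J}{98 + B}$
$v{\left(S \right)} = 9$ ($v{\left(S \right)} = - \frac{\left(-1\right) 36}{4} = \left(- \frac{1}{4}\right) \left(-36\right) = 9$)
$l{\left(g{\left(q \right)},-9 \right)} - v{\left(Y \right)} = \frac{74 - 9}{98 + 0} - 9 = \frac{1}{98} \cdot 65 - 9 = \frac{65}{98} - 9 = - \frac{817}{98}$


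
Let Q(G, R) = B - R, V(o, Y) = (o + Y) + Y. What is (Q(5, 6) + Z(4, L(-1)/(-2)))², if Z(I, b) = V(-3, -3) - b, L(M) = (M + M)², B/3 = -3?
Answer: 484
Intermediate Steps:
B = -9 (B = 3*(-3) = -9)
L(M) = 4*M² (L(M) = (2*M)² = 4*M²)
V(o, Y) = o + 2*Y (V(o, Y) = (Y + o) + Y = o + 2*Y)
Z(I, b) = -9 - b (Z(I, b) = (-3 + 2*(-3)) - b = (-3 - 6) - b = -9 - b)
Q(G, R) = -9 - R
(Q(5, 6) + Z(4, L(-1)/(-2)))² = ((-9 - 1*6) + (-9 - 4*(-1)²/(-2)))² = ((-9 - 6) + (-9 - 4*1*(-1)/2))² = (-15 + (-9 - 4*(-1)/2))² = (-15 + (-9 - 1*(-2)))² = (-15 + (-9 + 2))² = (-15 - 7)² = (-22)² = 484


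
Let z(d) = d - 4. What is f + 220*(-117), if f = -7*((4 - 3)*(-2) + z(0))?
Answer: -25698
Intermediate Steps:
z(d) = -4 + d
f = 42 (f = -7*((4 - 3)*(-2) + (-4 + 0)) = -7*(1*(-2) - 4) = -7*(-2 - 4) = -7*(-6) = 42)
f + 220*(-117) = 42 + 220*(-117) = 42 - 25740 = -25698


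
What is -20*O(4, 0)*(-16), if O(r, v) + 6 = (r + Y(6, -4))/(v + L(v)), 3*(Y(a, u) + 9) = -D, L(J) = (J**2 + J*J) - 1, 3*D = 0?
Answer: -320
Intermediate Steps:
D = 0 (D = (1/3)*0 = 0)
L(J) = -1 + 2*J**2 (L(J) = (J**2 + J**2) - 1 = 2*J**2 - 1 = -1 + 2*J**2)
Y(a, u) = -9 (Y(a, u) = -9 + (-1*0)/3 = -9 + (1/3)*0 = -9 + 0 = -9)
O(r, v) = -6 + (-9 + r)/(-1 + v + 2*v**2) (O(r, v) = -6 + (r - 9)/(v + (-1 + 2*v**2)) = -6 + (-9 + r)/(-1 + v + 2*v**2))
-20*O(4, 0)*(-16) = -20*(-3 + 4 - 12*0**2 - 6*0)/(-1 + 0 + 2*0**2)*(-16) = -20*(-3 + 4 - 12*0 + 0)/(-1 + 0 + 2*0)*(-16) = -20*(-3 + 4 + 0 + 0)/(-1 + 0 + 0)*(-16) = -20/(-1)*(-16) = -(-20)*(-16) = -20*(-1)*(-16) = 20*(-16) = -320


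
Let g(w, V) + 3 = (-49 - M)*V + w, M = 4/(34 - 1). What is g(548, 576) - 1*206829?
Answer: -2580356/11 ≈ -2.3458e+5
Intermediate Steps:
M = 4/33 ≈ 0.12121
g(w, V) = -3 + w - 1621*V/33 (g(w, V) = -3 + ((-49 - 1*4/33)*V + w) = -3 + ((-49 - 4/33)*V + w) = -3 + (-1621*V/33 + w) = -3 + (w - 1621*V/33) = -3 + w - 1621*V/33)
g(548, 576) - 1*206829 = (-3 + 548 - 1621/33*576) - 1*206829 = (-3 + 548 - 311232/11) - 206829 = -305237/11 - 206829 = -2580356/11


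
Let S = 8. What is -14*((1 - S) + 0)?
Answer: 98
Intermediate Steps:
-14*((1 - S) + 0) = -14*((1 - 1*8) + 0) = -14*((1 - 8) + 0) = -14*(-7 + 0) = -14*(-7) = 98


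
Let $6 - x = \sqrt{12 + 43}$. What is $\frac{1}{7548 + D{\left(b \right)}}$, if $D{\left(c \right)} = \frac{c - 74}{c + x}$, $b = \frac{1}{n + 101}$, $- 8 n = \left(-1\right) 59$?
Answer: $\frac{5375336308}{40698967885759} - \frac{5561805 \sqrt{55}}{81397935771518} \approx 0.00013157$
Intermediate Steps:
$x = 6 - \sqrt{55}$ ($x = 6 - \sqrt{12 + 43} = 6 - \sqrt{55} \approx -1.4162$)
$n = \frac{59}{8}$ ($n = - \frac{\left(-1\right) 59}{8} = \left(- \frac{1}{8}\right) \left(-59\right) = \frac{59}{8} \approx 7.375$)
$b = \frac{8}{867}$ ($b = \frac{1}{\frac{59}{8} + 101} = \frac{1}{\frac{867}{8}} = \frac{8}{867} \approx 0.0092272$)
$D{\left(c \right)} = \frac{-74 + c}{6 + c - \sqrt{55}}$ ($D{\left(c \right)} = \frac{c - 74}{c + \left(6 - \sqrt{55}\right)} = \frac{-74 + c}{6 + c - \sqrt{55}}$)
$\frac{1}{7548 + D{\left(b \right)}} = \frac{1}{7548 + \frac{-74 + \frac{8}{867}}{6 + \frac{8}{867} - \sqrt{55}}} = \frac{1}{7548 + \frac{1}{\frac{5210}{867} - \sqrt{55}} \left(- \frac{64150}{867}\right)} = \frac{1}{7548 - \frac{64150}{867 \left(\frac{5210}{867} - \sqrt{55}\right)}}$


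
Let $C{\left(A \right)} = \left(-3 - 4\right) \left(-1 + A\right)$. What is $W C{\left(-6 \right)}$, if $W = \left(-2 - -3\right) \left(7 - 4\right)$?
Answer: $147$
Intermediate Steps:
$C{\left(A \right)} = 7 - 7 A$ ($C{\left(A \right)} = - 7 \left(-1 + A\right) = 7 - 7 A$)
$W = 3$ ($W = \left(-2 + 3\right) 3 = 1 \cdot 3 = 3$)
$W C{\left(-6 \right)} = 3 \left(7 - -42\right) = 3 \left(7 + 42\right) = 3 \cdot 49 = 147$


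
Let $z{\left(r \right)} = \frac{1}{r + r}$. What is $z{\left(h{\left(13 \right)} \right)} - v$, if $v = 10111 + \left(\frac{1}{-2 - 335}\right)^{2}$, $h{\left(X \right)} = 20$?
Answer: $- \frac{45931732831}{4542760} \approx -10111.0$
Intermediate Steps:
$z{\left(r \right)} = \frac{1}{2 r}$
$v = \frac{1148296160}{113569}$ ($v = 10111 + \left(\frac{1}{-337}\right)^{2} = 10111 + \left(- \frac{1}{337}\right)^{2} = 10111 + \frac{1}{113569} = \frac{1148296160}{113569} \approx 10111.0$)
$z{\left(h{\left(13 \right)} \right)} - v = \frac{1}{2 \cdot 20} - \frac{1148296160}{113569} = \frac{1}{2} \cdot \frac{1}{20} - \frac{1148296160}{113569} = \frac{1}{40} - \frac{1148296160}{113569} = - \frac{45931732831}{4542760}$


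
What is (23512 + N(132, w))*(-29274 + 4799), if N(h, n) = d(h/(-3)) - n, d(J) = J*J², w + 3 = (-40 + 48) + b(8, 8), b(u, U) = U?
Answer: 1509740375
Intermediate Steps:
w = 13 (w = -3 + ((-40 + 48) + 8) = -3 + (8 + 8) = -3 + 16 = 13)
d(J) = J³
N(h, n) = -n - h³/27 (N(h, n) = (h/(-3))³ - n = (h*(-⅓))³ - n = (-h/3)³ - n = -h³/27 - n = -n - h³/27)
(23512 + N(132, w))*(-29274 + 4799) = (23512 + (-1*13 - 1/27*132³))*(-29274 + 4799) = (23512 + (-13 - 1/27*2299968))*(-24475) = (23512 + (-13 - 85184))*(-24475) = (23512 - 85197)*(-24475) = -61685*(-24475) = 1509740375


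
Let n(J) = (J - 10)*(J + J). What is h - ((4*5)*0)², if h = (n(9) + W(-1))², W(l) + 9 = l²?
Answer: 676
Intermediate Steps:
n(J) = 2*J*(-10 + J) (n(J) = (-10 + J)*(2*J) = 2*J*(-10 + J))
W(l) = -9 + l²
h = 676 (h = (2*9*(-10 + 9) + (-9 + (-1)²))² = (2*9*(-1) + (-9 + 1))² = (-18 - 8)² = (-26)² = 676)
h - ((4*5)*0)² = 676 - ((4*5)*0)² = 676 - (20*0)² = 676 - 1*0² = 676 - 1*0 = 676 + 0 = 676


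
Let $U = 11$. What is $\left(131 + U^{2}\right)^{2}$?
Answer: $63504$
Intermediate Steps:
$\left(131 + U^{2}\right)^{2} = \left(131 + 11^{2}\right)^{2} = \left(131 + 121\right)^{2} = 252^{2} = 63504$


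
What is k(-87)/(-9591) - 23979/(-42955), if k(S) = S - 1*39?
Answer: 78464973/137327135 ≈ 0.57137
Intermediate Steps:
k(S) = -39 + S (k(S) = S - 39 = -39 + S)
k(-87)/(-9591) - 23979/(-42955) = (-39 - 87)/(-9591) - 23979/(-42955) = -126*(-1/9591) - 23979*(-1/42955) = 42/3197 + 23979/42955 = 78464973/137327135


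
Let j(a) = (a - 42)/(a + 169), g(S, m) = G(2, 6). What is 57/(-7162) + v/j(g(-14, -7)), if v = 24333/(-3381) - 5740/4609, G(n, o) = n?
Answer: 26847249052209/744037691320 ≈ 36.083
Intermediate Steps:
g(S, m) = 2
j(a) = (-42 + a)/(169 + a)
v = -43852579/5194343 (v = 24333*(-1/3381) - 5740*1/4609 = -8111/1127 - 5740/4609 = -43852579/5194343 ≈ -8.4424)
57/(-7162) + v/j(g(-14, -7)) = 57/(-7162) - 43852579*(169 + 2)/(-42 + 2)/5194343 = 57*(-1/7162) - 43852579/(5194343*(-40/171)) = -57/7162 - 43852579/(5194343*((1/171)*(-40))) = -57/7162 - 43852579/(5194343*(-40/171)) = -57/7162 - 43852579/5194343*(-171/40) = -57/7162 + 7498791009/207773720 = 26847249052209/744037691320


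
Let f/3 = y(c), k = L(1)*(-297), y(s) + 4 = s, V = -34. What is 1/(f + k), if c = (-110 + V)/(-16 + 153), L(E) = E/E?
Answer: -137/42765 ≈ -0.0032036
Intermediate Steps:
L(E) = 1
c = -144/137 (c = (-110 - 34)/(-16 + 153) = -144/137 ≈ -1.0511)
y(s) = -4 + s
k = -297 (k = 1*(-297) = -297)
f = -2076/137 (f = 3*(-4 - 144/137) = 3*(-692/137) = -2076/137 ≈ -15.153)
1/(f + k) = 1/(-2076/137 - 297) = 1/(-42765/137) = -137/42765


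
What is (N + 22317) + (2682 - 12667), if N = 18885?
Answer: 31217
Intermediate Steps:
(N + 22317) + (2682 - 12667) = (18885 + 22317) + (2682 - 12667) = 41202 - 9985 = 31217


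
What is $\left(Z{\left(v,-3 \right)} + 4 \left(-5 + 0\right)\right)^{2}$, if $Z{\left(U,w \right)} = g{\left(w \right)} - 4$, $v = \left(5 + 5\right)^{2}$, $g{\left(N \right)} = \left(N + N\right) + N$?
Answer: $1089$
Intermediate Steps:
$g{\left(N \right)} = 3 N$ ($g{\left(N \right)} = 2 N + N = 3 N$)
$v = 100$ ($v = 10^{2} = 100$)
$Z{\left(U,w \right)} = -4 + 3 w$ ($Z{\left(U,w \right)} = 3 w - 4 = -4 + 3 w$)
$\left(Z{\left(v,-3 \right)} + 4 \left(-5 + 0\right)\right)^{2} = \left(\left(-4 + 3 \left(-3\right)\right) + 4 \left(-5 + 0\right)\right)^{2} = \left(\left(-4 - 9\right) + 4 \left(-5\right)\right)^{2} = \left(-13 - 20\right)^{2} = \left(-33\right)^{2} = 1089$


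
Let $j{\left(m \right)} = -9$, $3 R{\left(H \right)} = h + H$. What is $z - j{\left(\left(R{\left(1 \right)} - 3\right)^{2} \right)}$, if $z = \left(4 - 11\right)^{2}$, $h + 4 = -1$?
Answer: $58$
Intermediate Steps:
$h = -5$ ($h = -4 - 1 = -5$)
$R{\left(H \right)} = - \frac{5}{3} + \frac{H}{3}$ ($R{\left(H \right)} = \frac{-5 + H}{3} = - \frac{5}{3} + \frac{H}{3}$)
$z = 49$ ($z = \left(-7\right)^{2} = 49$)
$z - j{\left(\left(R{\left(1 \right)} - 3\right)^{2} \right)} = 49 - -9 = 49 + 9 = 58$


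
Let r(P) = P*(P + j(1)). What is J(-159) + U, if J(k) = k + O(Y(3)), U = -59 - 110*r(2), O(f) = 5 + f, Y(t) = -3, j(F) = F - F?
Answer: -656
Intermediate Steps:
j(F) = 0
r(P) = P**2 (r(P) = P*(P + 0) = P*P = P**2)
U = -499 (U = -59 - 110*2**2 = -59 - 110*4 = -59 - 440 = -499)
J(k) = 2 + k (J(k) = k + (5 - 3) = k + 2 = 2 + k)
J(-159) + U = (2 - 159) - 499 = -157 - 499 = -656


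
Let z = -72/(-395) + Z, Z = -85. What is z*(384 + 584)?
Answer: -32430904/395 ≈ -82104.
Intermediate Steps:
z = -33503/395 (z = -72/(-395) - 85 = -72*(-1/395) - 85 = 72/395 - 85 = -33503/395 ≈ -84.818)
z*(384 + 584) = -33503*(384 + 584)/395 = -33503/395*968 = -32430904/395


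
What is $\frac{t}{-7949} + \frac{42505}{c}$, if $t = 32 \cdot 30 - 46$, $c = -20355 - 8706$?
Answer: $- \frac{364433999}{231005889} \approx -1.5776$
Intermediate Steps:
$c = -29061$ ($c = -20355 - 8706 = -29061$)
$t = 914$ ($t = 960 - 46 = 914$)
$\frac{t}{-7949} + \frac{42505}{c} = \frac{914}{-7949} + \frac{42505}{-29061} = 914 \left(- \frac{1}{7949}\right) + 42505 \left(- \frac{1}{29061}\right) = - \frac{914}{7949} - \frac{42505}{29061} = - \frac{364433999}{231005889}$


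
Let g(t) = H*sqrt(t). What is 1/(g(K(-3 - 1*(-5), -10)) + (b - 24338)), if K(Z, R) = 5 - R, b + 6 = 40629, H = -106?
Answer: 3257/53006537 + 106*sqrt(15)/265032685 ≈ 6.2994e-5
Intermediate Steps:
b = 40623 (b = -6 + 40629 = 40623)
g(t) = -106*sqrt(t)
1/(g(K(-3 - 1*(-5), -10)) + (b - 24338)) = 1/(-106*sqrt(5 - 1*(-10)) + (40623 - 24338)) = 1/(-106*sqrt(5 + 10) + 16285) = 1/(-106*sqrt(15) + 16285) = 1/(16285 - 106*sqrt(15))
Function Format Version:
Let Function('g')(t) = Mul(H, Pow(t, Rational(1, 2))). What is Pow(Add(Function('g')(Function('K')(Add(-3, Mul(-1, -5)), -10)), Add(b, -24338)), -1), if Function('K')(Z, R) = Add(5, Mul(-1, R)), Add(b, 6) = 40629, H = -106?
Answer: Add(Rational(3257, 53006537), Mul(Rational(106, 265032685), Pow(15, Rational(1, 2)))) ≈ 6.2994e-5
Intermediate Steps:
b = 40623 (b = Add(-6, 40629) = 40623)
Function('g')(t) = Mul(-106, Pow(t, Rational(1, 2)))
Pow(Add(Function('g')(Function('K')(Add(-3, Mul(-1, -5)), -10)), Add(b, -24338)), -1) = Pow(Add(Mul(-106, Pow(Add(5, Mul(-1, -10)), Rational(1, 2))), Add(40623, -24338)), -1) = Pow(Add(Mul(-106, Pow(Add(5, 10), Rational(1, 2))), 16285), -1) = Pow(Add(Mul(-106, Pow(15, Rational(1, 2))), 16285), -1) = Pow(Add(16285, Mul(-106, Pow(15, Rational(1, 2)))), -1)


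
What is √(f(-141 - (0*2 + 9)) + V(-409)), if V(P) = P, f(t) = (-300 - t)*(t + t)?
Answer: √44591 ≈ 211.17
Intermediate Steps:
f(t) = 2*t*(-300 - t) (f(t) = (-300 - t)*(2*t) = 2*t*(-300 - t))
√(f(-141 - (0*2 + 9)) + V(-409)) = √(-2*(-141 - (0*2 + 9))*(300 + (-141 - (0*2 + 9))) - 409) = √(-2*(-141 - (0 + 9))*(300 + (-141 - (0 + 9))) - 409) = √(-2*(-141 - 1*9)*(300 + (-141 - 1*9)) - 409) = √(-2*(-141 - 9)*(300 + (-141 - 9)) - 409) = √(-2*(-150)*(300 - 150) - 409) = √(-2*(-150)*150 - 409) = √(45000 - 409) = √44591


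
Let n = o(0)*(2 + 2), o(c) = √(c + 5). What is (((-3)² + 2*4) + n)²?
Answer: 369 + 136*√5 ≈ 673.11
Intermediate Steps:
o(c) = √(5 + c)
n = 4*√5 (n = √(5 + 0)*(2 + 2) = √5*4 = 4*√5 ≈ 8.9443)
(((-3)² + 2*4) + n)² = (((-3)² + 2*4) + 4*√5)² = ((9 + 8) + 4*√5)² = (17 + 4*√5)²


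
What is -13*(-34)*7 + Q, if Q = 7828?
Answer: 10922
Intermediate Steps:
-13*(-34)*7 + Q = -13*(-34)*7 + 7828 = 442*7 + 7828 = 3094 + 7828 = 10922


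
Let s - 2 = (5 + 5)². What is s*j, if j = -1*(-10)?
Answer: 1020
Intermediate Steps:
s = 102 (s = 2 + (5 + 5)² = 2 + 10² = 2 + 100 = 102)
j = 10
s*j = 102*10 = 1020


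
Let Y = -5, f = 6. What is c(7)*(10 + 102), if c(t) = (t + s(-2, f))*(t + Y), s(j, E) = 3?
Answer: 2240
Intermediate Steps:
c(t) = (-5 + t)*(3 + t) (c(t) = (t + 3)*(t - 5) = (3 + t)*(-5 + t) = (-5 + t)*(3 + t))
c(7)*(10 + 102) = (-15 + 7² - 2*7)*(10 + 102) = (-15 + 49 - 14)*112 = 20*112 = 2240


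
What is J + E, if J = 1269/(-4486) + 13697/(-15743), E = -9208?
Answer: -650378908993/70623098 ≈ -9209.2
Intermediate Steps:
J = -81422609/70623098 (J = 1269*(-1/4486) + 13697*(-1/15743) = -1269/4486 - 13697/15743 = -81422609/70623098 ≈ -1.1529)
J + E = -81422609/70623098 - 9208 = -650378908993/70623098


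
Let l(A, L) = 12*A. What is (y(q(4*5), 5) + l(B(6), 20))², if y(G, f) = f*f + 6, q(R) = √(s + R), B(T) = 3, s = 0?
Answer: 4489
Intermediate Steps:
q(R) = √R (q(R) = √(0 + R) = √R)
y(G, f) = 6 + f² (y(G, f) = f² + 6 = 6 + f²)
(y(q(4*5), 5) + l(B(6), 20))² = ((6 + 5²) + 12*3)² = ((6 + 25) + 36)² = (31 + 36)² = 67² = 4489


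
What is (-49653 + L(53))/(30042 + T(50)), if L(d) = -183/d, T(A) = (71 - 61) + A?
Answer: -438632/265901 ≈ -1.6496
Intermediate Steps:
T(A) = 10 + A
(-49653 + L(53))/(30042 + T(50)) = (-49653 - 183/53)/(30042 + (10 + 50)) = (-49653 - 183*1/53)/(30042 + 60) = (-49653 - 183/53)/30102 = -2631792/53*1/30102 = -438632/265901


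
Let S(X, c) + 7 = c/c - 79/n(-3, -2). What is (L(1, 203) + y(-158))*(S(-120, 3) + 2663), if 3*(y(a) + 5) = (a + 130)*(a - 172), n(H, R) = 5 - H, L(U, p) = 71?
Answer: 33311421/4 ≈ 8.3279e+6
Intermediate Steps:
y(a) = -5 + (-172 + a)*(130 + a)/3 (y(a) = -5 + ((a + 130)*(a - 172))/3 = -5 + ((130 + a)*(-172 + a))/3 = -5 + ((-172 + a)*(130 + a))/3 = -5 + (-172 + a)*(130 + a)/3)
S(X, c) = -127/8 (S(X, c) = -7 + (c/c - 79/(5 - 1*(-3))) = -7 + (1 - 79/(5 + 3)) = -7 + (1 - 79/8) = -7 - 71/8 = -127/8)
(L(1, 203) + y(-158))*(S(-120, 3) + 2663) = (71 + (-22375/3 - 14*(-158) + (1/3)*(-158)**2))*(-127/8 + 2663) = (71 + (-22375/3 + 2212 + (1/3)*24964))*(21177/8) = (71 + (-22375/3 + 2212 + 24964/3))*(21177/8) = (71 + 3075)*(21177/8) = 3146*(21177/8) = 33311421/4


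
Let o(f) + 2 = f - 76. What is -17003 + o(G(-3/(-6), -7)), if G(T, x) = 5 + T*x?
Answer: -34159/2 ≈ -17080.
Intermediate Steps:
o(f) = -78 + f (o(f) = -2 + (f - 76) = -2 + (-76 + f) = -78 + f)
-17003 + o(G(-3/(-6), -7)) = -17003 + (-78 + (5 - 3/(-6)*(-7))) = -17003 + (-78 + (5 - 3*(-⅙)*(-7))) = -17003 + (-78 + (5 + (½)*(-7))) = -17003 + (-78 + (5 - 7/2)) = -17003 + (-78 + 3/2) = -17003 - 153/2 = -34159/2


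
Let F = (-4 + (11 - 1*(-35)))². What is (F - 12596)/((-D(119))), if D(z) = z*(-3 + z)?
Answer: 2708/3451 ≈ 0.78470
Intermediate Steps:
F = 1764 (F = (-4 + (11 + 35))² = (-4 + 46)² = 42² = 1764)
(F - 12596)/((-D(119))) = (1764 - 12596)/((-119*(-3 + 119))) = -10832/((-119*116)) = -10832/((-1*13804)) = -10832/(-13804) = -10832*(-1/13804) = 2708/3451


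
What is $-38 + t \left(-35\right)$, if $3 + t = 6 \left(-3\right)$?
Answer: $697$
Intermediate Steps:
$t = -21$ ($t = -3 + 6 \left(-3\right) = -3 - 18 = -21$)
$-38 + t \left(-35\right) = -38 - -735 = -38 + 735 = 697$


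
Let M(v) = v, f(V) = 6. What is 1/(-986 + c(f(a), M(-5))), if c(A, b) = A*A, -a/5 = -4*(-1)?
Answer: -1/950 ≈ -0.0010526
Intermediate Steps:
a = -20 (a = -(-20)*(-1) = -5*4 = -20)
c(A, b) = A²
1/(-986 + c(f(a), M(-5))) = 1/(-986 + 6²) = 1/(-986 + 36) = 1/(-950) = -1/950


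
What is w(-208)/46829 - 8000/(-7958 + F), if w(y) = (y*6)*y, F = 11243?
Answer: 95620288/30766653 ≈ 3.1079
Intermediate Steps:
w(y) = 6*y**2 (w(y) = (6*y)*y = 6*y**2)
w(-208)/46829 - 8000/(-7958 + F) = (6*(-208)**2)/46829 - 8000/(-7958 + 11243) = (6*43264)*(1/46829) - 8000/3285 = 259584*(1/46829) - 8000*1/3285 = 259584/46829 - 1600/657 = 95620288/30766653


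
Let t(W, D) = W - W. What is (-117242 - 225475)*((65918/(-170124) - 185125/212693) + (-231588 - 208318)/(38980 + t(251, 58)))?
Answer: 126318310070320402748/29384572701445 ≈ 4.2988e+6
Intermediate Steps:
t(W, D) = 0
(-117242 - 225475)*((65918/(-170124) - 185125/212693) + (-231588 - 208318)/(38980 + t(251, 58))) = (-117242 - 225475)*((65918/(-170124) - 185125/212693) + (-231588 - 208318)/(38980 + 0)) = -342717*((65918*(-1/170124) - 185125*1/212693) - 439906/38980) = -342717*((-32959/85062 - 185125/212693) - 439906*1/38980) = -342717*(-22757251337/18092091966 - 219953/19490) = -342717*(-1105737183188932/88153718104335) = 126318310070320402748/29384572701445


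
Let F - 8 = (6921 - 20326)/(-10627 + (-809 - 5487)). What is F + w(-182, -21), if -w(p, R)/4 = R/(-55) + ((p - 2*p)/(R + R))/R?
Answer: 125865863/19546065 ≈ 6.4394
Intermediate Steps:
F = 148789/16923 (F = 8 + (6921 - 20326)/(-10627 + (-809 - 5487)) = 8 - 13405/(-10627 - 6296) = 8 - 13405/(-16923) = 8 - 13405*(-1/16923) = 8 + 13405/16923 = 148789/16923 ≈ 8.7921)
w(p, R) = 4*R/55 + 2*p/R² (w(p, R) = -4*(R/(-55) + ((p - 2*p)/(R + R))/R) = -4*(R*(-1/55) + ((-p)/((2*R)))/R) = -4*(-R/55 + ((-p)*(1/(2*R)))/R) = -4*(-R/55 + (-p/(2*R))/R) = -4*(-R/55 - p/(2*R²)) = 4*R/55 + 2*p/R²)
F + w(-182, -21) = 148789/16923 + ((4/55)*(-21) + 2*(-182)/(-21)²) = 148789/16923 + (-84/55 + 2*(-182)*(1/441)) = 148789/16923 + (-84/55 - 52/63) = 148789/16923 - 8152/3465 = 125865863/19546065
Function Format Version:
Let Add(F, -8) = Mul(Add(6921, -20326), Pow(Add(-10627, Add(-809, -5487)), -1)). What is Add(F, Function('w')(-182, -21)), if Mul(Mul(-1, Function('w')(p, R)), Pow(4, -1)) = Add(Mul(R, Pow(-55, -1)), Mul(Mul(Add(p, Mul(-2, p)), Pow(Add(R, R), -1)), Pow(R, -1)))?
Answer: Rational(125865863, 19546065) ≈ 6.4394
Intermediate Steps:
F = Rational(148789, 16923) (F = Add(8, Mul(Add(6921, -20326), Pow(Add(-10627, Add(-809, -5487)), -1))) = Add(8, Mul(-13405, Pow(Add(-10627, -6296), -1))) = Add(8, Mul(-13405, Pow(-16923, -1))) = Add(8, Mul(-13405, Rational(-1, 16923))) = Add(8, Rational(13405, 16923)) = Rational(148789, 16923) ≈ 8.7921)
Function('w')(p, R) = Add(Mul(Rational(4, 55), R), Mul(2, p, Pow(R, -2))) (Function('w')(p, R) = Mul(-4, Add(Mul(R, Pow(-55, -1)), Mul(Mul(Add(p, Mul(-2, p)), Pow(Add(R, R), -1)), Pow(R, -1)))) = Mul(-4, Add(Mul(R, Rational(-1, 55)), Mul(Mul(Mul(-1, p), Pow(Mul(2, R), -1)), Pow(R, -1)))) = Mul(-4, Add(Mul(Rational(-1, 55), R), Mul(Mul(Mul(-1, p), Mul(Rational(1, 2), Pow(R, -1))), Pow(R, -1)))) = Mul(-4, Add(Mul(Rational(-1, 55), R), Mul(Mul(Rational(-1, 2), p, Pow(R, -1)), Pow(R, -1)))) = Mul(-4, Add(Mul(Rational(-1, 55), R), Mul(Rational(-1, 2), p, Pow(R, -2)))) = Add(Mul(Rational(4, 55), R), Mul(2, p, Pow(R, -2))))
Add(F, Function('w')(-182, -21)) = Add(Rational(148789, 16923), Add(Mul(Rational(4, 55), -21), Mul(2, -182, Pow(-21, -2)))) = Add(Rational(148789, 16923), Add(Rational(-84, 55), Mul(2, -182, Rational(1, 441)))) = Add(Rational(148789, 16923), Add(Rational(-84, 55), Rational(-52, 63))) = Add(Rational(148789, 16923), Rational(-8152, 3465)) = Rational(125865863, 19546065)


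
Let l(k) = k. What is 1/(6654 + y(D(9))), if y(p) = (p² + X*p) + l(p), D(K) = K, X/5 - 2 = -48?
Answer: 1/4674 ≈ 0.00021395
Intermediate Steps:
X = -230 (X = 10 + 5*(-48) = 10 - 240 = -230)
y(p) = p² - 229*p (y(p) = (p² - 230*p) + p = p² - 229*p)
1/(6654 + y(D(9))) = 1/(6654 + 9*(-229 + 9)) = 1/(6654 + 9*(-220)) = 1/(6654 - 1980) = 1/4674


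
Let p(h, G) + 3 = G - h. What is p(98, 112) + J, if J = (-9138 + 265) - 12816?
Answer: -21678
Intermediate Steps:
J = -21689 (J = -8873 - 12816 = -21689)
p(h, G) = -3 + G - h (p(h, G) = -3 + (G - h) = -3 + G - h)
p(98, 112) + J = (-3 + 112 - 1*98) - 21689 = (-3 + 112 - 98) - 21689 = 11 - 21689 = -21678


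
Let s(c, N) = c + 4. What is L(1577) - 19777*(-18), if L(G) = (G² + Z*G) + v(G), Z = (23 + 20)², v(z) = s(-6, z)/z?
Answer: 9081608674/1577 ≈ 5.7588e+6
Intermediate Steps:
s(c, N) = 4 + c
v(z) = -2/z (v(z) = (4 - 6)/z = -2/z)
Z = 1849 (Z = 43² = 1849)
L(G) = G² - 2/G + 1849*G (L(G) = (G² + 1849*G) - 2/G = G² - 2/G + 1849*G)
L(1577) - 19777*(-18) = (-2 + 1577²*(1849 + 1577))/1577 - 19777*(-18) = (-2 + 2486929*3426)/1577 + 355986 = (-2 + 8520218754)/1577 + 355986 = (1/1577)*8520218752 + 355986 = 8520218752/1577 + 355986 = 9081608674/1577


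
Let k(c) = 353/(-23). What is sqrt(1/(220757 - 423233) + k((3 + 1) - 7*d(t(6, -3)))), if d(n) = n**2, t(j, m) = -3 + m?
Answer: I*sqrt(83212734714087)/2328474 ≈ 3.9176*I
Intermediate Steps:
k(c) = -353/23 (k(c) = 353*(-1/23) = -353/23)
sqrt(1/(220757 - 423233) + k((3 + 1) - 7*d(t(6, -3)))) = sqrt(1/(220757 - 423233) - 353/23) = sqrt(1/(-202476) - 353/23) = sqrt(-1/202476 - 353/23) = sqrt(-71474051/4656948) = I*sqrt(83212734714087)/2328474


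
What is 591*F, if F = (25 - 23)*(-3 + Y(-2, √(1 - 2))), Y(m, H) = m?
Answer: -5910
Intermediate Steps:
F = -10 (F = (25 - 23)*(-3 - 2) = 2*(-5) = -10)
591*F = 591*(-10) = -5910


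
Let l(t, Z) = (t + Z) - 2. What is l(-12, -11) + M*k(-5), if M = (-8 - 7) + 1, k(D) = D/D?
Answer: -39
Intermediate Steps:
k(D) = 1
M = -14 (M = -15 + 1 = -14)
l(t, Z) = -2 + Z + t (l(t, Z) = (Z + t) - 2 = -2 + Z + t)
l(-12, -11) + M*k(-5) = (-2 - 11 - 12) - 14*1 = -25 - 14 = -39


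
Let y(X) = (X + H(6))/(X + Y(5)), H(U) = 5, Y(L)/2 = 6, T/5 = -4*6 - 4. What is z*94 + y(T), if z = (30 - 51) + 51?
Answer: 361095/128 ≈ 2821.1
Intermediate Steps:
T = -140 (T = 5*(-4*6 - 4) = 5*(-24 - 4) = 5*(-28) = -140)
Y(L) = 12 (Y(L) = 2*6 = 12)
y(X) = (5 + X)/(12 + X) (y(X) = (X + 5)/(X + 12) = (5 + X)/(12 + X))
z = 30 (z = -21 + 51 = 30)
z*94 + y(T) = 30*94 + (5 - 140)/(12 - 140) = 2820 - 135/(-128) = 2820 - 1/128*(-135) = 2820 + 135/128 = 361095/128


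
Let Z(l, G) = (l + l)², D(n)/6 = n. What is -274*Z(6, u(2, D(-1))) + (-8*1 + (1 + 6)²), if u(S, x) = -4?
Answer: -39415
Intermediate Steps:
D(n) = 6*n
Z(l, G) = 4*l² (Z(l, G) = (2*l)² = 4*l²)
-274*Z(6, u(2, D(-1))) + (-8*1 + (1 + 6)²) = -1096*6² + (-8*1 + (1 + 6)²) = -1096*36 + (-8 + 7²) = -274*144 + (-8 + 49) = -39456 + 41 = -39415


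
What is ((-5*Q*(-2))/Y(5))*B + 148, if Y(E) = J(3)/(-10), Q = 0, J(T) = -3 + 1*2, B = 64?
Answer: 148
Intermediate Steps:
J(T) = -1 (J(T) = -3 + 2 = -1)
Y(E) = 1/10 (Y(E) = -1/(-10) = -1*(-1/10) = 1/10)
((-5*Q*(-2))/Y(5))*B + 148 = ((-5*0*(-2))/(1/10))*64 + 148 = ((0*(-2))*10)*64 + 148 = (0*10)*64 + 148 = 0*64 + 148 = 0 + 148 = 148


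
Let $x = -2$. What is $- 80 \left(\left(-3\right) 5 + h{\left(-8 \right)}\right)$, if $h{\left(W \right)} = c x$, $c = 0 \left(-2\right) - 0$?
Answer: $1200$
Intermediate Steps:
$c = 0$ ($c = 0 + 0 = 0$)
$h{\left(W \right)} = 0$ ($h{\left(W \right)} = 0 \left(-2\right) = 0$)
$- 80 \left(\left(-3\right) 5 + h{\left(-8 \right)}\right) = - 80 \left(\left(-3\right) 5 + 0\right) = - 80 \left(-15 + 0\right) = \left(-80\right) \left(-15\right) = 1200$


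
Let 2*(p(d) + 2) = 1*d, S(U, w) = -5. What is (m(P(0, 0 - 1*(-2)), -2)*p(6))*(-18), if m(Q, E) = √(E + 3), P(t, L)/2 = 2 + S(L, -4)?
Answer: -18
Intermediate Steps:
p(d) = -2 + d/2 (p(d) = -2 + (1*d)/2 = -2 + d/2)
P(t, L) = -6 (P(t, L) = 2*(2 - 5) = 2*(-3) = -6)
m(Q, E) = √(3 + E)
(m(P(0, 0 - 1*(-2)), -2)*p(6))*(-18) = (√(3 - 2)*(-2 + (½)*6))*(-18) = (√1*(-2 + 3))*(-18) = (1*1)*(-18) = 1*(-18) = -18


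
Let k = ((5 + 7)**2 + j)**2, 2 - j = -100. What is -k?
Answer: -60516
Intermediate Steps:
j = 102 (j = 2 - 1*(-100) = 2 + 100 = 102)
k = 60516 (k = ((5 + 7)**2 + 102)**2 = (12**2 + 102)**2 = (144 + 102)**2 = 246**2 = 60516)
-k = -1*60516 = -60516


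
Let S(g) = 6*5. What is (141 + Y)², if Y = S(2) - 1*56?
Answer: 13225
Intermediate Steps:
S(g) = 30
Y = -26 (Y = 30 - 1*56 = 30 - 56 = -26)
(141 + Y)² = (141 - 26)² = 115² = 13225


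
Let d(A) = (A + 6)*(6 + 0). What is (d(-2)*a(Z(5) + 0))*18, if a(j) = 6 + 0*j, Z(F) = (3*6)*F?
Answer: 2592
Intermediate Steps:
Z(F) = 18*F
d(A) = 36 + 6*A (d(A) = (6 + A)*6 = 36 + 6*A)
a(j) = 6 (a(j) = 6 + 0 = 6)
(d(-2)*a(Z(5) + 0))*18 = ((36 + 6*(-2))*6)*18 = ((36 - 12)*6)*18 = (24*6)*18 = 144*18 = 2592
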